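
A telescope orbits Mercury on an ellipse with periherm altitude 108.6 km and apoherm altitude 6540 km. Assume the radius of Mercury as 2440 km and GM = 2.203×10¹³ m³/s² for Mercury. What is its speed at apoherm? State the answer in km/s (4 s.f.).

r_p = 2440 + 108.6 = 2548.6 km = 2.5486×10⁶ m.
r_a = 2440 + 6540 = 8980.0 km = 8.9800×10⁶ m.
Semi-major axis a = (r_p + r_a)/2 = 5764.3 km = 5.764×10⁶ m.
Vis-viva: v² = μ(2/r − 1/a) = 2.203×10¹³ × (2.227×10⁻⁷ − 1.735×10⁻⁷) = 1.085×10⁶ m²/s².
v = 1041 m/s = 1.041 km/s.

v ≈ 1.041 km/s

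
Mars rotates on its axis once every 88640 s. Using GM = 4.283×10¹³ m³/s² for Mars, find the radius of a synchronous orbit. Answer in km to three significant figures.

r_sync ≈ 20400 km

A synchronous orbit has period T, so by Kepler's third law a = (μT²/4π²)^(1/3).
μT²/4π² = 4.283×10¹³ × (8.864×10⁴)² / 39.48 = 8.524×10²¹ m³.
a = 2.043×10⁷ m = 20428 km.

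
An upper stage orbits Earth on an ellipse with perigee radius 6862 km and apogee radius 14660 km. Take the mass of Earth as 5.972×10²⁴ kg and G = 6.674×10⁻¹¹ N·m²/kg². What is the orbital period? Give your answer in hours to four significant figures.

T ≈ 3.086 hours

μ = GM = 6.674×10⁻¹¹ × 5.972×10²⁴ = 3.986×10¹⁴ m³/s².
Semi-major axis a = (r_p + r_a)/2 = (6862.0 + 14660)/2 = 10761 km = 1.076×10⁷ m.
By Kepler's third law T = 2π√(a³/μ) = 2π × 1.768×10³ = 1.111×10⁴ s.
= 3.086 hours.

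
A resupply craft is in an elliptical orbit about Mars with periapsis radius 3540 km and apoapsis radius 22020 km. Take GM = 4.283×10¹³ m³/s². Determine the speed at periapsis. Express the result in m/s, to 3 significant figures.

v ≈ 4570 m/s

Semi-major axis a = (r_p + r_a)/2 = 12780 km = 1.278×10⁷ m.
Vis-viva: v² = μ(2/r − 1/a) = 4.283×10¹³ × (5.650×10⁻⁷ − 7.825×10⁻⁸) = 2.085×10⁷ m²/s².
v = 4566 m/s.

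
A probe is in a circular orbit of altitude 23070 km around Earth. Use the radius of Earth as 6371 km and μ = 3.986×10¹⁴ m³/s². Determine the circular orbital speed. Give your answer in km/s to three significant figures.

v ≈ 3.68 km/s

r = 6371 + 23070 = 29441 km = 2.9441×10⁷ m.
For a circular orbit v = √(μ/r) = √(3.986×10¹⁴ / 2.944×10⁷) = √(1.354×10⁷) = 3680 m/s.
That is 3.680 km/s.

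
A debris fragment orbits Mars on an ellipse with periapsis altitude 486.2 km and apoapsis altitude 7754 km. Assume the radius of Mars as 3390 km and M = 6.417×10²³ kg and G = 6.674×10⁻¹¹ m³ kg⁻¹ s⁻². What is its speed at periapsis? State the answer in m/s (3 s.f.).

μ = GM = 6.674×10⁻¹¹ × 6.417×10²³ = 4.283×10¹³ m³/s².
r_p = 3390 + 486.2 = 3876.2 km = 3.8762×10⁶ m.
r_a = 3390 + 7754 = 11144 km = 1.1144×10⁷ m.
Semi-major axis a = (r_p + r_a)/2 = 7510.1 km = 7.510×10⁶ m.
Vis-viva: v² = μ(2/r − 1/a) = 4.283×10¹³ × (5.160×10⁻⁷ − 1.332×10⁻⁷) = 1.639×10⁷ m²/s².
v = 4049 m/s.

v ≈ 4050 m/s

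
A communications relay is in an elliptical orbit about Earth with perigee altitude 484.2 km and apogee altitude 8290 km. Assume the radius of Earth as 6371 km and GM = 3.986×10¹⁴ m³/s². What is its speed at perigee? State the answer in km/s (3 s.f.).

r_p = 6371 + 484.2 = 6855.2 km = 6.8552×10⁶ m.
r_a = 6371 + 8290 = 14661 km = 1.4661×10⁷ m.
Semi-major axis a = (r_p + r_a)/2 = 10758 km = 1.076×10⁷ m.
Vis-viva: v² = μ(2/r − 1/a) = 3.986×10¹⁴ × (2.917×10⁻⁷ − 9.295×10⁻⁸) = 7.924×10⁷ m²/s².
v = 8902 m/s = 8.902 km/s.

v ≈ 8.90 km/s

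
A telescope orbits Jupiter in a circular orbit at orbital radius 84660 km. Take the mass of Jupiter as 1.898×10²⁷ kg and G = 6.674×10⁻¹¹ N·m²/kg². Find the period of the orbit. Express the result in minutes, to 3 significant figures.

μ = GM = 6.674×10⁻¹¹ × 1.898×10²⁷ = 1.267×10¹⁷ m³/s².
r = 84660 km = 8.466×10⁷ m.
Kepler's third law: T = 2π√(r³/μ) = 2π√((8.466×10⁷)³ / 1.267×10¹⁷).
r³/μ = 4.790×10⁶ s², so T = 2π × 2.189×10³ = 1.375×10⁴ s.
Converting: 1.375×10⁴ s ÷ 60.00 = 229.2 minutes.

T ≈ 229 minutes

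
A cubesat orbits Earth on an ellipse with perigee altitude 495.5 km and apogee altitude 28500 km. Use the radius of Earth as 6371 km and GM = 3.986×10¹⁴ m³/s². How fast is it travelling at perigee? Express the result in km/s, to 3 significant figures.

r_p = 6371 + 495.5 = 6866.5 km = 6.8665×10⁶ m.
r_a = 6371 + 28500 = 34871 km = 3.4871×10⁷ m.
Semi-major axis a = (r_p + r_a)/2 = 20869 km = 2.087×10⁷ m.
Vis-viva: v² = μ(2/r − 1/a) = 3.986×10¹⁴ × (2.913×10⁻⁷ − 4.792×10⁻⁸) = 9.700×10⁷ m²/s².
v = 9849 m/s = 9.849 km/s.

v ≈ 9.85 km/s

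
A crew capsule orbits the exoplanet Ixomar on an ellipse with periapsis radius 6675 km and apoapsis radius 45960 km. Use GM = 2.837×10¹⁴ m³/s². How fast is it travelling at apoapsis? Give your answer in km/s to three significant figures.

Semi-major axis a = (r_p + r_a)/2 = 26318 km = 2.632×10⁷ m.
Vis-viva: v² = μ(2/r − 1/a) = 2.837×10¹⁴ × (4.352×10⁻⁸ − 3.800×10⁻⁸) = 1.566×10⁶ m²/s².
v = 1251 m/s = 1.251 km/s.

v ≈ 1.25 km/s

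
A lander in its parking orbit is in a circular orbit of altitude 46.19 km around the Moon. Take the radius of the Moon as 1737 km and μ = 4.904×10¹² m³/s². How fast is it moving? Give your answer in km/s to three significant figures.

v ≈ 1.66 km/s

r = 1737 + 46.19 = 1783.2 km = 1.7832×10⁶ m.
For a circular orbit v = √(μ/r) = √(4.904×10¹² / 1.783×10⁶) = √(2.750×10⁶) = 1658 m/s.
That is 1.658 km/s.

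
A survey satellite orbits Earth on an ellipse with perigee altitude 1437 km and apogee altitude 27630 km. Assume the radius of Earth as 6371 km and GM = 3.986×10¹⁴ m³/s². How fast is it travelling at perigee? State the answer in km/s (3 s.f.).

r_p = 6371 + 1437 = 7808.0 km = 7.8080×10⁶ m.
r_a = 6371 + 27630 = 34001 km = 3.4001×10⁷ m.
Semi-major axis a = (r_p + r_a)/2 = 20904 km = 2.090×10⁷ m.
Vis-viva: v² = μ(2/r − 1/a) = 3.986×10¹⁴ × (2.561×10⁻⁷ − 4.784×10⁻⁸) = 8.303×10⁷ m²/s².
v = 9112 m/s = 9.112 km/s.

v ≈ 9.11 km/s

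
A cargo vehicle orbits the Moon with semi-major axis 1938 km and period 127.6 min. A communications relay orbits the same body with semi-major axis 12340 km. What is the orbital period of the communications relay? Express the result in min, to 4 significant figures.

Kepler's third law: T² ∝ a³, so T₂ = T₁ (a₂/a₁)^(3/2).
a₂/a₁ = 6.367, (a₂/a₁)^(3/2) = 16.07.
T₂ = 127.6 × 16.07 = 2050 min.

T₂ ≈ 2050 min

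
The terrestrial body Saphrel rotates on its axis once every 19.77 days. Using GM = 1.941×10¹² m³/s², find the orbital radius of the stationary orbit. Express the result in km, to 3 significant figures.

T = 19.77 days = 1.708×10⁶ s.
A synchronous orbit has period T, so by Kepler's third law a = (μT²/4π²)^(1/3).
μT²/4π² = 1.941×10¹² × (1.708×10⁶)² / 39.48 = 1.435×10²³ m³.
a = 5.235×10⁷ m = 52348 km.

r_sync ≈ 52300 km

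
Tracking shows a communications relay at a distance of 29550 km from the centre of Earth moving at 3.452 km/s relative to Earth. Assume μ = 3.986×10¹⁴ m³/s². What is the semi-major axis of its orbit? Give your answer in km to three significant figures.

a ≈ 26500 km

r = 2.955×10⁷ m.
Specific orbital energy ε = v²/2 − μ/r = (3452)²/2 − 3.986×10¹⁴/2.955×10⁷ = -7.531×10⁶ J/kg.
Since ε = −μ/(2a), a = −μ/(2ε) = 2.646×10⁷ m = 26464 km.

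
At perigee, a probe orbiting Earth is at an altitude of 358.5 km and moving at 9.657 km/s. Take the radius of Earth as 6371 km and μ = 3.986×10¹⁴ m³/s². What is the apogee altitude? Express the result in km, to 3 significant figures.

r_p = 6371 + 358.5 = 6729.5 km = 6.730×10⁶ m.
Specific energy ε = v²/2 − μ/r = -1.260×10⁷ J/kg, so a = −μ/(2ε) = 1.581×10⁷ m.
The apsides satisfy r_p + r_a = 2a, so the apogee radius is 2a − r_p = 2.490×10⁷ m = 24898 km.
Apogee altitude = 24898 − 6371 = 18527 km.

apogee altitude ≈ 18500 km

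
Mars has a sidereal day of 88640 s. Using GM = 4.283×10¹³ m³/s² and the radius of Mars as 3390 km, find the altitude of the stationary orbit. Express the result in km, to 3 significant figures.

A synchronous orbit has period T, so by Kepler's third law a = (μT²/4π²)^(1/3).
μT²/4π² = 4.283×10¹³ × (8.864×10⁴)² / 39.48 = 8.524×10²¹ m³.
a = 2.043×10⁷ m = 20428 km.
Altitude h = a − R = 20428 − 3390 = 17038 km.

h_sync ≈ 17000 km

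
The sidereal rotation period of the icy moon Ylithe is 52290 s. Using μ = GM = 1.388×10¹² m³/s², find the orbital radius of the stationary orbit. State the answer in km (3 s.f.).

A synchronous orbit has period T, so by Kepler's third law a = (μT²/4π²)^(1/3).
μT²/4π² = 1.388×10¹² × (5.229×10⁴)² / 39.48 = 9.613×10¹⁹ m³.
a = 4.581×10⁶ m = 4581.0 km.

r_sync ≈ 4580 km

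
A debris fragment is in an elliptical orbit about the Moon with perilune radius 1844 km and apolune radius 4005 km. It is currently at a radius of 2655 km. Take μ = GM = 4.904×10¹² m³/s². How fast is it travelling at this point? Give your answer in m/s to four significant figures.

v ≈ 1420 m/s

Semi-major axis a = (r_p + r_a)/2 = 2924.5 km = 2.924×10⁶ m.
Vis-viva: v² = μ(2/r − 1/a) = 4.904×10¹² × (7.533×10⁻⁷ − 3.419×10⁻⁷) = 2.017×10⁶ m²/s².
v = 1420 m/s.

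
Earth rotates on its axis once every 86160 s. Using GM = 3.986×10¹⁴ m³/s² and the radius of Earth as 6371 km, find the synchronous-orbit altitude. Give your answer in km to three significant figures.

A synchronous orbit has period T, so by Kepler's third law a = (μT²/4π²)^(1/3).
μT²/4π² = 3.986×10¹⁴ × (8.616×10⁴)² / 39.48 = 7.495×10²² m³.
a = 4.216×10⁷ m = 42163 km.
Altitude h = a − R = 42163 − 6371 = 35792 km.

h_sync ≈ 35800 km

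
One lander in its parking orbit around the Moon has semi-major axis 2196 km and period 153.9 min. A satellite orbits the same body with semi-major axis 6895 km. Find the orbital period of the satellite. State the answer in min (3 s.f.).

Kepler's third law: T² ∝ a³, so T₂ = T₁ (a₂/a₁)^(3/2).
a₂/a₁ = 3.140, (a₂/a₁)^(3/2) = 5.564.
T₂ = 153.9 × 5.564 = 856.2 min.

T₂ ≈ 856 min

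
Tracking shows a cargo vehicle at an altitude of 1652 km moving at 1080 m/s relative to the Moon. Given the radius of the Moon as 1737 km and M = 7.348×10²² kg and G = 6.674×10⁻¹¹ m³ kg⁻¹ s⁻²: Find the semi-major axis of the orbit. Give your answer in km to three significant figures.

a ≈ 2840 km

μ = GM = 6.674×10⁻¹¹ × 7.348×10²² = 4.904×10¹² m³/s².
r = 1737 + 1652 = 3389.0 km = 3.389×10⁶ m.
Specific orbital energy ε = v²/2 − μ/r = (1080)²/2 − 4.904×10¹²/3.389×10⁶ = -8.639×10⁵ J/kg.
Since ε = −μ/(2a), a = −μ/(2ε) = 2.838×10⁶ m = 2838.5 km.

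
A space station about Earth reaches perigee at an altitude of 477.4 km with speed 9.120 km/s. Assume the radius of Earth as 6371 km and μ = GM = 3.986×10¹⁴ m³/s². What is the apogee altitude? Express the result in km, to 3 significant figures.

apogee altitude ≈ 10800 km

r_p = 6371 + 477.4 = 6848.4 km = 6.848×10⁶ m.
Specific energy ε = v²/2 − μ/r = -1.662×10⁷ J/kg, so a = −μ/(2ε) = 1.199×10⁷ m.
The apsides satisfy r_p + r_a = 2a, so the apogee radius is 2a − r_p = 1.714×10⁷ m = 17140 km.
Apogee altitude = 17140 − 6371 = 10769 km.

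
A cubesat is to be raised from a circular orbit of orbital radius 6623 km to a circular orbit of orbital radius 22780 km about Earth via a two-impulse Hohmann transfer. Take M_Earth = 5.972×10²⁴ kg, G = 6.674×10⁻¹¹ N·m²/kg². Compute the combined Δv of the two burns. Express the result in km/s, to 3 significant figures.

μ = GM = 6.674×10⁻¹¹ × 5.972×10²⁴ = 3.986×10¹⁴ m³/s².
r₁ = 6623 km = 6.623×10⁶ m.
r₂ = 22780 km = 2.278×10⁷ m.
Transfer ellipse a_t = (r₁ + r₂)/2 = 1.470×10⁷ m.
At r₁: circular v_c1 = √(μ/r₁) = 7758 m/s; transfer-perigee v_p = √[μ(2/r₁ − 1/a_t)] = 9657 m/s.
Δv₁ = v_p − v_c1 = 1899 m/s.
At r₂: circular v_c2 = √(μ/r₂) = 4183 m/s; transfer-apogee v_a = √[μ(2/r₂ − 1/a_t)] = 2808 m/s.
Δv₂ = v_c2 − v_a = 1375 m/s.
Total Δv = Δv₁ + Δv₂ = 3274 m/s = 3.274 km/s.

Δv_total ≈ 3.27 km/s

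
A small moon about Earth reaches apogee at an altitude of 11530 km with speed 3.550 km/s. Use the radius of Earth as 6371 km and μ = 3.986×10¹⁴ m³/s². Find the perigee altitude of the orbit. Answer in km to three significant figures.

r_a = 6371 + 11530 = 17901 km = 1.790×10⁷ m.
Specific energy ε = v²/2 − μ/r = -1.597×10⁷ J/kg, so a = −μ/(2ε) = 1.248×10⁷ m.
The apsides satisfy r_p + r_a = 2a, so the perigee radius is 2a − r_a = 7.065×10⁶ m = 7065.1 km.
Perigee altitude = 7065.1 − 6371 = 694.08 km.

perigee altitude ≈ 694 km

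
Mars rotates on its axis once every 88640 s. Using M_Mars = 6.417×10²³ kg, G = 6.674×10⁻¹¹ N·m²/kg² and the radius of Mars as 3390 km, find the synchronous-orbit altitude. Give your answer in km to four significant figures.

μ = GM = 6.674×10⁻¹¹ × 6.417×10²³ = 4.283×10¹³ m³/s².
A synchronous orbit has period T, so by Kepler's third law a = (μT²/4π²)^(1/3).
μT²/4π² = 4.283×10¹³ × (8.864×10⁴)² / 39.48 = 8.524×10²¹ m³.
a = 2.043×10⁷ m = 20427 km.
Altitude h = a − R = 20427 − 3390 = 17037 km.

h_sync ≈ 17040 km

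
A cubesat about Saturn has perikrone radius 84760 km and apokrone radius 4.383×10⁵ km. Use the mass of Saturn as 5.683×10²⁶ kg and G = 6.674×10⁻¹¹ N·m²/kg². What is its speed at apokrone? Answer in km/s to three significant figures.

v ≈ 5.30 km/s

μ = GM = 6.674×10⁻¹¹ × 5.683×10²⁶ = 3.793×10¹⁶ m³/s².
Semi-major axis a = (r_p + r_a)/2 = 2.6153×10⁵ km = 2.615×10⁸ m.
Vis-viva: v² = μ(2/r − 1/a) = 3.793×10¹⁶ × (4.563×10⁻⁹ − 3.824×10⁻⁹) = 2.805×10⁷ m²/s².
v = 5296 m/s = 5.296 km/s.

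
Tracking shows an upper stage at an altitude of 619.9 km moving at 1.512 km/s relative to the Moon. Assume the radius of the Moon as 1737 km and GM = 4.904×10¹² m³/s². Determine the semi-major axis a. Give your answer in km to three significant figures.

r = 1737 + 619.9 = 2356.9 km = 2.357×10⁶ m.
Specific orbital energy ε = v²/2 − μ/r = (1512)²/2 − 4.904×10¹²/2.357×10⁶ = -9.376×10⁵ J/kg.
Since ε = −μ/(2a), a = −μ/(2ε) = 2.615×10⁶ m = 2615.1 km.

a ≈ 2620 km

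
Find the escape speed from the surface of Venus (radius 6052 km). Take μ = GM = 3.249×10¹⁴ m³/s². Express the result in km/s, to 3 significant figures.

r = R = 6.052×10⁶ m.
Escape speed v_esc = √(2μ/r) = √(2 × 3.249×10¹⁴ / 6.052×10⁶) = √(1.074×10⁸) = 10360 m/s.
= 10.36 km/s.

v_esc ≈ 10.4 km/s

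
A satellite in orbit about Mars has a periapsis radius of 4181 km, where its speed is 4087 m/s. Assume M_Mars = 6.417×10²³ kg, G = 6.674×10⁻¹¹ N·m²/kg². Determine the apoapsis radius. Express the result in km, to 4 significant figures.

μ = GM = 6.674×10⁻¹¹ × 6.417×10²³ = 4.283×10¹³ m³/s².
r_p = 4.181×10⁶ m.
Specific energy ε = v²/2 − μ/r = -1.891×10⁶ J/kg, so a = −μ/(2ε) = 1.132×10⁷ m.
The apsides satisfy r_p + r_a = 2a, so the apoapsis radius is 2a − r_p = 1.846×10⁷ m = 18461 km.

apoapsis radius ≈ 18460 km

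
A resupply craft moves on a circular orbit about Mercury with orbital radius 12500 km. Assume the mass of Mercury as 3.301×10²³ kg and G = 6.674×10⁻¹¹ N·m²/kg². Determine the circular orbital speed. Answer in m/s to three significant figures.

μ = GM = 6.674×10⁻¹¹ × 3.301×10²³ = 2.203×10¹³ m³/s².
r = 12500 km = 1.250×10⁷ m.
For a circular orbit v = √(μ/r) = √(2.203×10¹³ / 1.250×10⁷) = √(1.762×10⁶) = 1328 m/s.

v ≈ 1330 m/s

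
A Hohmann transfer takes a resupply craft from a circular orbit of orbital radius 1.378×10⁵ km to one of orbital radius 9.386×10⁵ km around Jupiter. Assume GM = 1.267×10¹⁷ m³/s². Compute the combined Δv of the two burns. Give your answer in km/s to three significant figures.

r₁ = 1.378×10⁵ km = 1.378×10⁸ m.
r₂ = 9.386×10⁵ km = 9.386×10⁸ m.
Transfer ellipse a_t = (r₁ + r₂)/2 = 5.382×10⁸ m.
At r₁: circular v_c1 = √(μ/r₁) = 30320 m/s; transfer-perijove v_p = √[μ(2/r₁ − 1/a_t)] = 40040 m/s.
Δv₁ = v_p − v_c1 = 9721 m/s.
At r₂: circular v_c2 = √(μ/r₂) = 11620 m/s; transfer-apojove v_a = √[μ(2/r₂ − 1/a_t)] = 5879 m/s.
Δv₂ = v_c2 − v_a = 5739 m/s.
Total Δv = Δv₁ + Δv₂ = 15460 m/s = 15.46 km/s.

Δv_total ≈ 15.5 km/s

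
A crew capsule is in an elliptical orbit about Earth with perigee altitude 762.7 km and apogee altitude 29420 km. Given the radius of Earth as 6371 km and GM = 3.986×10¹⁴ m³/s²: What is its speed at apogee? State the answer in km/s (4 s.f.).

v ≈ 1.924 km/s

r_p = 6371 + 762.7 = 7133.7 km = 7.1337×10⁶ m.
r_a = 6371 + 29420 = 35791 km = 3.5791×10⁷ m.
Semi-major axis a = (r_p + r_a)/2 = 21462 km = 2.146×10⁷ m.
Vis-viva: v² = μ(2/r − 1/a) = 3.986×10¹⁴ × (5.588×10⁻⁸ − 4.659×10⁻⁸) = 3.702×10⁶ m²/s².
v = 1924 m/s = 1.924 km/s.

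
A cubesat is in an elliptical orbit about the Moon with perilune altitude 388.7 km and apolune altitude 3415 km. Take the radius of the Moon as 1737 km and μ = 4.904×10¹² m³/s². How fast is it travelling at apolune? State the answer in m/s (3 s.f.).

r_p = 1737 + 388.7 = 2125.7 km = 2.1257×10⁶ m.
r_a = 1737 + 3415 = 5152.0 km = 5.1520×10⁶ m.
Semi-major axis a = (r_p + r_a)/2 = 3638.8 km = 3.639×10⁶ m.
Vis-viva: v² = μ(2/r − 1/a) = 4.904×10¹² × (3.882×10⁻⁷ − 2.748×10⁻⁷) = 5.560×10⁵ m²/s².
v = 745.7 m/s.

v ≈ 746 m/s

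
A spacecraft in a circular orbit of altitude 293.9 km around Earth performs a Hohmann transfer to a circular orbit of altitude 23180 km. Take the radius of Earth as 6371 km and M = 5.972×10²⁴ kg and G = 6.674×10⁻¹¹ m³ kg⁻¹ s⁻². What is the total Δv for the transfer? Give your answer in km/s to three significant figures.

μ = GM = 6.674×10⁻¹¹ × 5.972×10²⁴ = 3.986×10¹⁴ m³/s².
r₁ = 6371 + 293.9 = 6664.9 km = 6.6649×10⁶ m.
r₂ = 6371 + 23180 = 29551 km = 2.9551×10⁷ m.
Transfer ellipse a_t = (r₁ + r₂)/2 = 1.811×10⁷ m.
At r₁: circular v_c1 = √(μ/r₁) = 7733 m/s; transfer-perigee v_p = √[μ(2/r₁ − 1/a_t)] = 9879 m/s.
Δv₁ = v_p − v_c1 = 2146 m/s.
At r₂: circular v_c2 = √(μ/r₂) = 3673 m/s; transfer-apogee v_a = √[μ(2/r₂ − 1/a_t)] = 2228 m/s.
Δv₂ = v_c2 − v_a = 1444 m/s.
Total Δv = Δv₁ + Δv₂ = 3590 m/s = 3.590 km/s.

Δv_total ≈ 3.59 km/s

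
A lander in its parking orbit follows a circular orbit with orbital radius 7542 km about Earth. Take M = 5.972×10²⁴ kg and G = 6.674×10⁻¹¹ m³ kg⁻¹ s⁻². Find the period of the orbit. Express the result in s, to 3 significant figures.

μ = GM = 6.674×10⁻¹¹ × 5.972×10²⁴ = 3.986×10¹⁴ m³/s².
r = 7542 km = 7.542×10⁶ m.
Kepler's third law: T = 2π√(r³/μ) = 2π√((7.542×10⁶)³ / 3.986×10¹⁴).
r³/μ = 1.076×10⁶ s², so T = 2π × 1.037×10³ = 6.519×10³ s.

T ≈ 6520 s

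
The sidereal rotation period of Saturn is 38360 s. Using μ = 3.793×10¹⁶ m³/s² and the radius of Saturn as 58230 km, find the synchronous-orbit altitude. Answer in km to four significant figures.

A synchronous orbit has period T, so by Kepler's third law a = (μT²/4π²)^(1/3).
μT²/4π² = 3.793×10¹⁶ × (3.836×10⁴)² / 39.48 = 1.414×10²⁴ m³.
a = 1.122×10⁸ m = 1.1223×10⁵ km.
Altitude h = a − R = 1.1223×10⁵ − 58230 = 54005 km.

h_sync ≈ 54000 km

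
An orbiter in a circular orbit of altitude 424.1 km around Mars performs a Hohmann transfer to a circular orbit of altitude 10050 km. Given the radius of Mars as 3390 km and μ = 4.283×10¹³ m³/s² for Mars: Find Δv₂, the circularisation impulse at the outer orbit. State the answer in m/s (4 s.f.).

r₁ = 3390 + 424.1 = 3814.1 km = 3.8141×10⁶ m.
r₂ = 3390 + 10050 = 13440 km = 1.3440×10⁷ m.
Transfer ellipse a_t = (r₁ + r₂)/2 = 8.627×10⁶ m.
At r₁: circular v_c1 = √(μ/r₁) = 3351 m/s; transfer-periapsis v_p = √[μ(2/r₁ − 1/a_t)] = 4183 m/s.
At r₂: circular v_c2 = √(μ/r₂) = 1785 m/s; transfer-apoapsis v_a = √[μ(2/r₂ − 1/a_t)] = 1187 m/s.
Δv₂ = v_c2 − v_a = 598.2 m/s.

Δv ≈ 598.2 m/s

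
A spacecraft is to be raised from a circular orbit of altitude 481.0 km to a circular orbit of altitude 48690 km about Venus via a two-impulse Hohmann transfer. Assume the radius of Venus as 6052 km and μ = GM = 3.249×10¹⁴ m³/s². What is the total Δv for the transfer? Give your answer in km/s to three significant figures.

r₁ = 6052 + 481.0 = 6533.0 km = 6.5330×10⁶ m.
r₂ = 6052 + 48690 = 54742 km = 5.4742×10⁷ m.
Transfer ellipse a_t = (r₁ + r₂)/2 = 3.064×10⁷ m.
At r₁: circular v_c1 = √(μ/r₁) = 7052 m/s; transfer-periapsis v_p = √[μ(2/r₁ − 1/a_t)] = 9427 m/s.
Δv₁ = v_p − v_c1 = 2374 m/s.
At r₂: circular v_c2 = √(μ/r₂) = 2436 m/s; transfer-apoapsis v_a = √[μ(2/r₂ − 1/a_t)] = 1125 m/s.
Δv₂ = v_c2 − v_a = 1311 m/s.
Total Δv = Δv₁ + Δv₂ = 3686 m/s = 3.686 km/s.

Δv_total ≈ 3.69 km/s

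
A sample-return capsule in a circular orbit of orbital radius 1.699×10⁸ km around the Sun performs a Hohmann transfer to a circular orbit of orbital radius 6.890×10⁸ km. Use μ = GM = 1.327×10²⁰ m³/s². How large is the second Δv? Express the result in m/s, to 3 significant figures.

r₁ = 1.699×10⁸ km = 1.699×10¹¹ m.
r₂ = 6.890×10⁸ km = 6.890×10¹¹ m.
Transfer ellipse a_t = (r₁ + r₂)/2 = 4.294×10¹¹ m.
At r₁: circular v_c1 = √(μ/r₁) = 27950 m/s; transfer-perihelion v_p = √[μ(2/r₁ − 1/a_t)] = 35400 m/s.
At r₂: circular v_c2 = √(μ/r₂) = 13880 m/s; transfer-aphelion v_a = √[μ(2/r₂ − 1/a_t)] = 8729 m/s.
Δv₂ = v_c2 − v_a = 5149 m/s.

Δv ≈ 5150 m/s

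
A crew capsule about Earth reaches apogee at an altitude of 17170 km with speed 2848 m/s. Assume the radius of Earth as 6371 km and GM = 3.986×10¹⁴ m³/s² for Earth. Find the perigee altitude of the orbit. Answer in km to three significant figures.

perigee altitude ≈ 1040 km

r_a = 6371 + 17170 = 23541 km = 2.354×10⁷ m.
Specific energy ε = v²/2 − μ/r = -1.288×10⁷ J/kg, so a = −μ/(2ε) = 1.548×10⁷ m.
The apsides satisfy r_p + r_a = 2a, so the perigee radius is 2a − r_a = 7.414×10⁶ m = 7414.4 km.
Perigee altitude = 7414.4 − 6371 = 1043.4 km.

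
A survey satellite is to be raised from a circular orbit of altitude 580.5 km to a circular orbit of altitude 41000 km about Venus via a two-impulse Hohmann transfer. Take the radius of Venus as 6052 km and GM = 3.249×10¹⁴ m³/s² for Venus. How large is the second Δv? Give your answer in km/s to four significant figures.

Δv ≈ 1.322 km/s

r₁ = 6052 + 580.5 = 6632.5 km = 6.6325×10⁶ m.
r₂ = 6052 + 41000 = 47052 km = 4.7052×10⁷ m.
Transfer ellipse a_t = (r₁ + r₂)/2 = 2.684×10⁷ m.
At r₁: circular v_c1 = √(μ/r₁) = 6999 m/s; transfer-periapsis v_p = √[μ(2/r₁ − 1/a_t)] = 9267 m/s.
At r₂: circular v_c2 = √(μ/r₂) = 2628 m/s; transfer-apoapsis v_a = √[μ(2/r₂ − 1/a_t)] = 1306 m/s.
Δv₂ = v_c2 − v_a = 1322 m/s.
= 1.322 km/s.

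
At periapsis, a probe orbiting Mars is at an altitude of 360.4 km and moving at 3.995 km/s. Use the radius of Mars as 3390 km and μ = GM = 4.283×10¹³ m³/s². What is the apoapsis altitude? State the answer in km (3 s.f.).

apoapsis altitude ≈ 5310 km

r_p = 3390 + 360.4 = 3750.4 km = 3.750×10⁶ m.
Specific energy ε = v²/2 − μ/r = -3.440×10⁶ J/kg, so a = −μ/(2ε) = 6.225×10⁶ m.
The apsides satisfy r_p + r_a = 2a, so the apoapsis radius is 2a − r_p = 8.700×10⁶ m = 8699.8 km.
Apoapsis altitude = 8699.8 − 3390 = 5309.8 km.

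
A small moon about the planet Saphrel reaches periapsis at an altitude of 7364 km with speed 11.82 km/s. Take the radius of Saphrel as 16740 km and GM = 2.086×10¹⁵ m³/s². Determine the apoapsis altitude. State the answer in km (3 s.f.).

apoapsis altitude ≈ 84200 km

r_p = 16740 + 7364 = 24104 km = 2.410×10⁷ m.
Specific energy ε = v²/2 − μ/r = -1.669×10⁷ J/kg, so a = −μ/(2ε) = 6.251×10⁷ m.
The apsides satisfy r_p + r_a = 2a, so the apoapsis radius is 2a − r_p = 1.009×10⁸ m = 1.0092×10⁵ km.
Apoapsis altitude = 1.0092×10⁵ − 16740 = 84175 km.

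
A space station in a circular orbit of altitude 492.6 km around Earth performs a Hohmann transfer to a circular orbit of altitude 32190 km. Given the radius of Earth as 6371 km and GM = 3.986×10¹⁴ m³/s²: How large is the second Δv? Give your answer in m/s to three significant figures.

Δv ≈ 1450 m/s

r₁ = 6371 + 492.6 = 6863.6 km = 6.8636×10⁶ m.
r₂ = 6371 + 32190 = 38561 km = 3.8561×10⁷ m.
Transfer ellipse a_t = (r₁ + r₂)/2 = 2.271×10⁷ m.
At r₁: circular v_c1 = √(μ/r₁) = 7621 m/s; transfer-perigee v_p = √[μ(2/r₁ − 1/a_t)] = 9930 m/s.
At r₂: circular v_c2 = √(μ/r₂) = 3215 m/s; transfer-apogee v_a = √[μ(2/r₂ − 1/a_t)] = 1767 m/s.
Δv₂ = v_c2 − v_a = 1448 m/s.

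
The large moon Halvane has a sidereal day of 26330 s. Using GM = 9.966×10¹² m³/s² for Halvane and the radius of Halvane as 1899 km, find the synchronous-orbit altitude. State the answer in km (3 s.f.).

h_sync ≈ 3690 km

A synchronous orbit has period T, so by Kepler's third law a = (μT²/4π²)^(1/3).
μT²/4π² = 9.966×10¹² × (2.633×10⁴)² / 39.48 = 1.750×10²⁰ m³.
a = 5.594×10⁶ m = 5593.6 km.
Altitude h = a − R = 5593.6 − 1899 = 3694.6 km.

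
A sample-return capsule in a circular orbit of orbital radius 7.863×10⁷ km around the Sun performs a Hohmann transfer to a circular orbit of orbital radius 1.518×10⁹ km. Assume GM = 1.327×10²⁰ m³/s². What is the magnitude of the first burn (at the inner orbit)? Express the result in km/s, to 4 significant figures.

r₁ = 7.863×10⁷ km = 7.863×10¹⁰ m.
r₂ = 1.518×10⁹ km = 1.518×10¹² m.
Transfer ellipse a_t = (r₁ + r₂)/2 = 7.983×10¹¹ m.
At r₁: circular v_c1 = √(μ/r₁) = 41080 m/s; transfer-perihelion v_p = √[μ(2/r₁ − 1/a_t)] = 56650 m/s.
Δv₁ = v_p − v_c1 = 15570 m/s.
= 15.57 km/s.

Δv ≈ 15.57 km/s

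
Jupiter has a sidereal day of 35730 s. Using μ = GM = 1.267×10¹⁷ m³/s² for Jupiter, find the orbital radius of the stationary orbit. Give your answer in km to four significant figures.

r_sync ≈ 1.600×10⁵ km

A synchronous orbit has period T, so by Kepler's third law a = (μT²/4π²)^(1/3).
μT²/4π² = 1.267×10¹⁷ × (3.573×10⁴)² / 39.48 = 4.097×10²⁴ m³.
a = 1.600×10⁸ m = 1.6002×10⁵ km.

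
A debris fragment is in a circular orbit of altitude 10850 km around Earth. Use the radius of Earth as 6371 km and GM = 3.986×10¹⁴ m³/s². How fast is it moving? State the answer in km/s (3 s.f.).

r = 6371 + 10850 = 17221 km = 1.7221×10⁷ m.
For a circular orbit v = √(μ/r) = √(3.986×10¹⁴ / 1.722×10⁷) = √(2.315×10⁷) = 4811 m/s.
That is 4.811 km/s.

v ≈ 4.81 km/s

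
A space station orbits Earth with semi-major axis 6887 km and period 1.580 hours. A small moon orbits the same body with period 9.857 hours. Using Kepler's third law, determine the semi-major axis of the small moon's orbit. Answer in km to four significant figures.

Kepler's third law: a³ ∝ T², so a₂ = a₁ (T₂/T₁)^(2/3).
T₂/T₁ = 6.239, (T₂/T₁)^(2/3) = 3.389.
a₂ = 6887 × 3.389 = 23340 km.

a₂ ≈ 23340 km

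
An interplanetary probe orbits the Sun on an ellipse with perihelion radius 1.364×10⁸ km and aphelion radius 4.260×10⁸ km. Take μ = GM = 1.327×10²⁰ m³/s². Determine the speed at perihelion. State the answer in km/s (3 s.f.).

Semi-major axis a = (r_p + r_a)/2 = 2.8120×10⁸ km = 2.812×10¹¹ m.
Vis-viva: v² = μ(2/r − 1/a) = 1.327×10²⁰ × (1.466×10⁻¹¹ − 3.556×10⁻¹²) = 1.474×10⁹ m²/s².
v = 38390 m/s = 38.39 km/s.

v ≈ 38.4 km/s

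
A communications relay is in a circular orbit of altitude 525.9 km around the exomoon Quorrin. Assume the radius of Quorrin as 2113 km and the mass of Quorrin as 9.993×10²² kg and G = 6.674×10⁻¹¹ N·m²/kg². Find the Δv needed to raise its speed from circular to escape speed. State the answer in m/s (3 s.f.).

μ = GM = 6.674×10⁻¹¹ × 9.993×10²² = 6.669×10¹² m³/s².
r = 2113 + 525.9 = 2638.9 km = 2.6389×10⁶ m.
Circular speed v_c = √(μ/r) = 1590 m/s.
Escape speed v_esc = √(2μ/r) = √2 × v_c = 2248 m/s.
Δv = v_esc − v_c = 658.5 m/s.

Δv ≈ 658 m/s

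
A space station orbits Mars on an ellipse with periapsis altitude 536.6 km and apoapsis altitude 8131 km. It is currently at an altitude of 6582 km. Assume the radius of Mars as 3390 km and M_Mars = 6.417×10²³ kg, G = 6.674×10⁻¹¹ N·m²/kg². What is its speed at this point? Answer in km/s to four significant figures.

v ≈ 1.745 km/s

μ = GM = 6.674×10⁻¹¹ × 6.417×10²³ = 4.283×10¹³ m³/s².
r_p = 3390 + 536.6 = 3926.6 km = 3.9266×10⁶ m.
r_a = 3390 + 8131 = 11521 km = 1.1521×10⁷ m.
r = 3390 + 6582 = 9972.0 km = 9.972×10⁶ m.
Semi-major axis a = (r_p + r_a)/2 = 7723.8 km = 7.724×10⁶ m.
Vis-viva: v² = μ(2/r − 1/a) = 4.283×10¹³ × (2.006×10⁻⁷ − 1.295×10⁻⁷) = 3.045×10⁶ m²/s².
v = 1745 m/s = 1.745 km/s.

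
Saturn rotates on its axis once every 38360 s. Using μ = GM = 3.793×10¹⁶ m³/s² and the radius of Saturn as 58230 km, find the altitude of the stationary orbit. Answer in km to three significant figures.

A synchronous orbit has period T, so by Kepler's third law a = (μT²/4π²)^(1/3).
μT²/4π² = 3.793×10¹⁶ × (3.836×10⁴)² / 39.48 = 1.414×10²⁴ m³.
a = 1.122×10⁸ m = 1.1223×10⁵ km.
Altitude h = a − R = 1.1223×10⁵ − 58230 = 54005 km.

h_sync ≈ 54000 km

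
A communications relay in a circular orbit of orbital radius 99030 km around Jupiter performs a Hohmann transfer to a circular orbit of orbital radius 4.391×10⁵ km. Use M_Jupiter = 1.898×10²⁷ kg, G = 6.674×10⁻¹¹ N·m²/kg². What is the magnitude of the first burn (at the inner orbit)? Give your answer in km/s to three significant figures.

μ = GM = 6.674×10⁻¹¹ × 1.898×10²⁷ = 1.267×10¹⁷ m³/s².
r₁ = 99030 km = 9.903×10⁷ m.
r₂ = 4.391×10⁵ km = 4.391×10⁸ m.
Transfer ellipse a_t = (r₁ + r₂)/2 = 2.691×10⁸ m.
At r₁: circular v_c1 = √(μ/r₁) = 35760 m/s; transfer-perijove v_p = √[μ(2/r₁ − 1/a_t)] = 45690 m/s.
Δv₁ = v_p − v_c1 = 9924 m/s.
= 9.924 km/s.

Δv ≈ 9.92 km/s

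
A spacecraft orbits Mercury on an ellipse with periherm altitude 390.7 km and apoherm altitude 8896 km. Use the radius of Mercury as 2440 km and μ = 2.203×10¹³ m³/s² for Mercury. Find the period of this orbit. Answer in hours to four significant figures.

T ≈ 7.010 hours

r_p = 2440 + 390.7 = 2830.7 km = 2.8307×10⁶ m.
r_a = 2440 + 8896 = 11336 km = 1.1336×10⁷ m.
Semi-major axis a = (r_p + r_a)/2 = (2830.7 + 11336)/2 = 7083.4 km = 7.083×10⁶ m.
By Kepler's third law T = 2π√(a³/μ) = 2π × 4.017×10³ = 2.524×10⁴ s.
= 7.010 hours.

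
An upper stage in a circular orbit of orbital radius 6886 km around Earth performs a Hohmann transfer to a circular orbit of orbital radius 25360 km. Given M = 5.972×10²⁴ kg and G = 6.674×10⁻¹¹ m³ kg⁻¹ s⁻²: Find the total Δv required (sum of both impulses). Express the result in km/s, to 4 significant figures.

Δv_total ≈ 3.307 km/s

μ = GM = 6.674×10⁻¹¹ × 5.972×10²⁴ = 3.986×10¹⁴ m³/s².
r₁ = 6886 km = 6.886×10⁶ m.
r₂ = 25360 km = 2.536×10⁷ m.
Transfer ellipse a_t = (r₁ + r₂)/2 = 1.612×10⁷ m.
At r₁: circular v_c1 = √(μ/r₁) = 7608 m/s; transfer-perigee v_p = √[μ(2/r₁ − 1/a_t)] = 9542 m/s.
Δv₁ = v_p − v_c1 = 1934 m/s.
At r₂: circular v_c2 = √(μ/r₂) = 3964 m/s; transfer-apogee v_a = √[μ(2/r₂ − 1/a_t)] = 2591 m/s.
Δv₂ = v_c2 − v_a = 1374 m/s.
Total Δv = Δv₁ + Δv₂ = 3307 m/s = 3.307 km/s.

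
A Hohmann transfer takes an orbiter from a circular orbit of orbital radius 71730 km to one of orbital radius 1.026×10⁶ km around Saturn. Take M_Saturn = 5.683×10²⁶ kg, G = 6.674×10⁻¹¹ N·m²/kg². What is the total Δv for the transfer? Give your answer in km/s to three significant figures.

μ = GM = 6.674×10⁻¹¹ × 5.683×10²⁶ = 3.793×10¹⁶ m³/s².
r₁ = 71730 km = 7.173×10⁷ m.
r₂ = 1.026×10⁶ km = 1.026×10⁹ m.
Transfer ellipse a_t = (r₁ + r₂)/2 = 5.489×10⁸ m.
At r₁: circular v_c1 = √(μ/r₁) = 22990 m/s; transfer-perikrone v_p = √[μ(2/r₁ − 1/a_t)] = 31440 m/s.
Δv₁ = v_p − v_c1 = 8444 m/s.
At r₂: circular v_c2 = √(μ/r₂) = 6080 m/s; transfer-apokrone v_a = √[μ(2/r₂ − 1/a_t)] = 2198 m/s.
Δv₂ = v_c2 − v_a = 3882 m/s.
Total Δv = Δv₁ + Δv₂ = 12330 m/s = 12.33 km/s.

Δv_total ≈ 12.3 km/s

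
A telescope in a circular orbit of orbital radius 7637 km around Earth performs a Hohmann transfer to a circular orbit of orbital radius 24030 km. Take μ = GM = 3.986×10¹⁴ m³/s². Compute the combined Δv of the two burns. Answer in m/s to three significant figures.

Δv_total ≈ 2920 m/s

r₁ = 7637 km = 7.637×10⁶ m.
r₂ = 24030 km = 2.403×10⁷ m.
Transfer ellipse a_t = (r₁ + r₂)/2 = 1.583×10⁷ m.
At r₁: circular v_c1 = √(μ/r₁) = 7224 m/s; transfer-perigee v_p = √[μ(2/r₁ − 1/a_t)] = 8900 m/s.
Δv₁ = v_p − v_c1 = 1676 m/s.
At r₂: circular v_c2 = √(μ/r₂) = 4073 m/s; transfer-apogee v_a = √[μ(2/r₂ − 1/a_t)] = 2829 m/s.
Δv₂ = v_c2 − v_a = 1244 m/s.
Total Δv = Δv₁ + Δv₂ = 2920 m/s.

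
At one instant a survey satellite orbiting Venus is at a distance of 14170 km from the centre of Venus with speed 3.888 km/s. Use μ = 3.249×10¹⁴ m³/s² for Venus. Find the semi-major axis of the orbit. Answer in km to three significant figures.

r = 1.417×10⁷ m.
Vis-viva rearranged: 1/a = 2/r − v²/μ = 1.411×10⁻⁷ − 4.653×10⁻⁸ = 9.462×10⁻⁸ m⁻¹.
a = 1.057×10⁷ m = 10569 km.

a ≈ 10600 km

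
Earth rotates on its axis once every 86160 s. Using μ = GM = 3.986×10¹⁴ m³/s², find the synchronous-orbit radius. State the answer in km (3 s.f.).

A synchronous orbit has period T, so by Kepler's third law a = (μT²/4π²)^(1/3).
μT²/4π² = 3.986×10¹⁴ × (8.616×10⁴)² / 39.48 = 7.495×10²² m³.
a = 4.216×10⁷ m = 42163 km.

r_sync ≈ 42200 km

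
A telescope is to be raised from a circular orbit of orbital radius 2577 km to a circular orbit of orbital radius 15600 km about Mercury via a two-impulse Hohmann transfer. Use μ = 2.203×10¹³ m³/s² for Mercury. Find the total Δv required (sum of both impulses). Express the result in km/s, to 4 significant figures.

Δv_total ≈ 1.462 km/s

r₁ = 2577 km = 2.577×10⁶ m.
r₂ = 15600 km = 1.560×10⁷ m.
Transfer ellipse a_t = (r₁ + r₂)/2 = 9.088×10⁶ m.
At r₁: circular v_c1 = √(μ/r₁) = 2924 m/s; transfer-periherm v_p = √[μ(2/r₁ − 1/a_t)] = 3831 m/s.
Δv₁ = v_p − v_c1 = 906.8 m/s.
At r₂: circular v_c2 = √(μ/r₂) = 1188 m/s; transfer-apoherm v_a = √[μ(2/r₂ − 1/a_t)] = 632.8 m/s.
Δv₂ = v_c2 − v_a = 555.6 m/s.
Total Δv = Δv₁ + Δv₂ = 1462 m/s = 1.462 km/s.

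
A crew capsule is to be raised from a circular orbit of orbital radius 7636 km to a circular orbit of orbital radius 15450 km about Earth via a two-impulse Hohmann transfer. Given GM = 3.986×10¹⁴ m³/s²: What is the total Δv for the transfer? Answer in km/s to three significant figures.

Δv_total ≈ 2.08 km/s

r₁ = 7636 km = 7.636×10⁶ m.
r₂ = 15450 km = 1.545×10⁷ m.
Transfer ellipse a_t = (r₁ + r₂)/2 = 1.154×10⁷ m.
At r₁: circular v_c1 = √(μ/r₁) = 7225 m/s; transfer-perigee v_p = √[μ(2/r₁ − 1/a_t)] = 8359 m/s.
Δv₁ = v_p − v_c1 = 1134 m/s.
At r₂: circular v_c2 = √(μ/r₂) = 5079 m/s; transfer-apogee v_a = √[μ(2/r₂ − 1/a_t)] = 4131 m/s.
Δv₂ = v_c2 − v_a = 948.1 m/s.
Total Δv = Δv₁ + Δv₂ = 2082 m/s = 2.082 km/s.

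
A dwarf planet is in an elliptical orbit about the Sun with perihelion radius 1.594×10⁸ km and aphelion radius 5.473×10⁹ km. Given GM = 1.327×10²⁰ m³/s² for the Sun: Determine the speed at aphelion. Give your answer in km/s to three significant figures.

v ≈ 1.17 km/s

Semi-major axis a = (r_p + r_a)/2 = 2.8162×10⁹ km = 2.816×10¹² m.
Vis-viva: v² = μ(2/r − 1/a) = 1.327×10²⁰ × (3.654×10⁻¹³ − 3.551×10⁻¹³) = 1.372×10⁶ m²/s².
v = 1171 m/s = 1.171 km/s.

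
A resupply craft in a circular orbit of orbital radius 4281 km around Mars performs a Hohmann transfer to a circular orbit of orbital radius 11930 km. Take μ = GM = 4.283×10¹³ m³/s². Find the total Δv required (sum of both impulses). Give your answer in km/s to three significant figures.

r₁ = 4281 km = 4.281×10⁶ m.
r₂ = 11930 km = 1.193×10⁷ m.
Transfer ellipse a_t = (r₁ + r₂)/2 = 8.106×10⁶ m.
At r₁: circular v_c1 = √(μ/r₁) = 3163 m/s; transfer-periapsis v_p = √[μ(2/r₁ − 1/a_t)] = 3837 m/s.
Δv₁ = v_p − v_c1 = 674.3 m/s.
At r₂: circular v_c2 = √(μ/r₂) = 1895 m/s; transfer-apoapsis v_a = √[μ(2/r₂ − 1/a_t)] = 1377 m/s.
Δv₂ = v_c2 − v_a = 517.8 m/s.
Total Δv = Δv₁ + Δv₂ = 1192 m/s = 1.192 km/s.

Δv_total ≈ 1.19 km/s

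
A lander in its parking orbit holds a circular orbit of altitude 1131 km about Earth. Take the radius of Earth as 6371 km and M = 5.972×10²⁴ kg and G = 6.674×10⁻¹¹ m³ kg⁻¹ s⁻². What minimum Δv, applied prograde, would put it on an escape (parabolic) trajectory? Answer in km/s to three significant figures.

Δv ≈ 3.02 km/s

μ = GM = 6.674×10⁻¹¹ × 5.972×10²⁴ = 3.986×10¹⁴ m³/s².
r = 6371 + 1131 = 7502.0 km = 7.5020×10⁶ m.
Circular speed v_c = √(μ/r) = 7289 m/s.
Escape speed v_esc = √(2μ/r) = √2 × v_c = 10310 m/s.
Δv = v_esc − v_c = 3019 m/s = 3.019 km/s.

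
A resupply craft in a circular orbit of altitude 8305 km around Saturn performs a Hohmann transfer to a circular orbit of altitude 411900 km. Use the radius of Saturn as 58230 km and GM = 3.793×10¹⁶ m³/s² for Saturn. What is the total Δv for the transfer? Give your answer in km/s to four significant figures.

r₁ = 58230 + 8305 = 66535 km = 6.6535×10⁷ m.
r₂ = 58230 + 411900 = 470130 km = 4.7013×10⁸ m.
Transfer ellipse a_t = (r₁ + r₂)/2 = 2.683×10⁸ m.
At r₁: circular v_c1 = √(μ/r₁) = 23880 m/s; transfer-perikrone v_p = √[μ(2/r₁ − 1/a_t)] = 31600 m/s.
Δv₁ = v_p − v_c1 = 7727 m/s.
At r₂: circular v_c2 = √(μ/r₂) = 8982 m/s; transfer-apokrone v_a = √[μ(2/r₂ − 1/a_t)] = 4473 m/s.
Δv₂ = v_c2 − v_a = 4509 m/s.
Total Δv = Δv₁ + Δv₂ = 12240 m/s = 12.24 km/s.

Δv_total ≈ 12.24 km/s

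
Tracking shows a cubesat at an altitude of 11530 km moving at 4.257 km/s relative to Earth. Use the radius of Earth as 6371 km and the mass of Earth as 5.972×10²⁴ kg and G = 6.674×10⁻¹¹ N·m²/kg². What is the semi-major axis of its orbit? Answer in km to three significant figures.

a ≈ 15100 km

μ = GM = 6.674×10⁻¹¹ × 5.972×10²⁴ = 3.986×10¹⁴ m³/s².
r = 6371 + 11530 = 17901 km = 1.790×10⁷ m.
Specific orbital energy ε = v²/2 − μ/r = (4257)²/2 − 3.986×10¹⁴/1.790×10⁷ = -1.320×10⁷ J/kg.
Since ε = −μ/(2a), a = −μ/(2ε) = 1.509×10⁷ m = 15092 km.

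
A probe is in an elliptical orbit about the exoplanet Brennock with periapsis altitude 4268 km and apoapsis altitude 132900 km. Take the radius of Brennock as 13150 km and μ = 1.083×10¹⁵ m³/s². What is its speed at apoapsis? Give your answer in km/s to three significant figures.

r_p = 13150 + 4268 = 17418 km = 1.7418×10⁷ m.
r_a = 13150 + 132900 = 146050 km = 1.4605×10⁸ m.
Semi-major axis a = (r_p + r_a)/2 = 81734 km = 8.173×10⁷ m.
Vis-viva: v² = μ(2/r − 1/a) = 1.083×10¹⁵ × (1.369×10⁻⁸ − 1.223×10⁻⁸) = 1.580×10⁶ m²/s².
v = 1257 m/s = 1.257 km/s.

v ≈ 1.26 km/s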